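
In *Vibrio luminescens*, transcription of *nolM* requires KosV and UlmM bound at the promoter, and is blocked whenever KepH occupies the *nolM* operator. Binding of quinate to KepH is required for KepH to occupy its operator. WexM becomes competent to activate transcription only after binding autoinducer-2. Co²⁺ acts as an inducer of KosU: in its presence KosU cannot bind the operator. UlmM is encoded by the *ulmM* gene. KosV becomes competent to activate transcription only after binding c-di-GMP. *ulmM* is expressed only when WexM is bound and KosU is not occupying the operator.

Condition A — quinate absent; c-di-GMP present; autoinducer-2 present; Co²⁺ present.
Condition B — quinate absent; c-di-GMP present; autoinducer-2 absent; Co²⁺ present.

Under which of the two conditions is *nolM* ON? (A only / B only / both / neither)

A only

Condition A:
Quinate is absent, so KepH is inactive.
c-di-GMP is present, so KosV is active.
Autoinducer-2 is present, so WexM is active.
Co²⁺ is present, so KosU is inactive.
No repressor is bound and WexM is active, so *ulmM* is transcribed.
So UlmM is produced and active.
No repressor is bound and KosV and UlmM are active, so *nolM* is transcribed.
→ *nolM* is ON in A.
Condition B:
Quinate is absent, so KepH is inactive.
c-di-GMP is present, so KosV is active.
Autoinducer-2 is absent, so WexM is inactive.
Co²⁺ is present, so KosU is inactive.
Required activator WexM is absent, so *ulmM* is not transcribed.
So UlmM is not produced.
Required activator UlmM is absent, so *nolM* is not transcribed.
→ *nolM* is OFF in B.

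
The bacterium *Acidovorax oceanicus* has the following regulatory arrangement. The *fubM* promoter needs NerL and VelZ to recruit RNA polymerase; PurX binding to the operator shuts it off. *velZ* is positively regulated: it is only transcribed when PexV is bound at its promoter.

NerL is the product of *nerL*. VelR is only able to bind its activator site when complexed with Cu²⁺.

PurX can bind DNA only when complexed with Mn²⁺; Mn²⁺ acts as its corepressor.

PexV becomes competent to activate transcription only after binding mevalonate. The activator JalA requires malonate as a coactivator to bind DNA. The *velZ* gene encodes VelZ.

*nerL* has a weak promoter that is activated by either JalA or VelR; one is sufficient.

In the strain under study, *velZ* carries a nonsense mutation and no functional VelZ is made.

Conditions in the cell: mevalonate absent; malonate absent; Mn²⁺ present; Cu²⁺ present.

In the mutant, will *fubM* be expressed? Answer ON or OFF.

Malonate is absent, so JalA is inactive.
Cu²⁺ is present, so VelR is active.
Activator VelR is present, so *nerL* is transcribed.
So NerL is produced and active.
Mn²⁺ is present, so PurX is active.
VelZ is non-functional in this strain, so it has no effect.
With repressor PurX bound, *fubM* is not transcribed.

OFF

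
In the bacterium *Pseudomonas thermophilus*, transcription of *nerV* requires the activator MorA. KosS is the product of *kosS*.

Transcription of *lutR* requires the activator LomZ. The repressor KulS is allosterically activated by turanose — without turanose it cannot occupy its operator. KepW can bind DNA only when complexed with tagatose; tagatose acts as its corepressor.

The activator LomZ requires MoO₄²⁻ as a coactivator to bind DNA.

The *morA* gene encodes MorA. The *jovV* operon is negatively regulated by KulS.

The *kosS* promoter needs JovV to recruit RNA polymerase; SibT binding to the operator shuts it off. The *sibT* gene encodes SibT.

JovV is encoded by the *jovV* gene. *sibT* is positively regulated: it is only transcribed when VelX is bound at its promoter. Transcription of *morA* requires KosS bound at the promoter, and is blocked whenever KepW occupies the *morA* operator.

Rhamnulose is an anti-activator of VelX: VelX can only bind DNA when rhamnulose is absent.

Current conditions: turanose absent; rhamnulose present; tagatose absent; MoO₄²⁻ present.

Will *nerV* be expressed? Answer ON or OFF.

Turanose is absent, so KulS is inactive.
With no repressor bound, *jovV* is transcribed.
So JovV is produced and active.
Rhamnulose is present, so VelX is inactive.
Required activator VelX is absent, so *sibT* is not transcribed.
So SibT is not produced.
No repressor is bound and JovV is active, so *kosS* is transcribed.
So KosS is produced and active.
Tagatose is absent, so KepW is inactive.
No repressor is bound and KosS is active, so *morA* is transcribed.
So MorA is produced and active.
No repressor is bound and MorA is active, so *nerV* is transcribed.

ON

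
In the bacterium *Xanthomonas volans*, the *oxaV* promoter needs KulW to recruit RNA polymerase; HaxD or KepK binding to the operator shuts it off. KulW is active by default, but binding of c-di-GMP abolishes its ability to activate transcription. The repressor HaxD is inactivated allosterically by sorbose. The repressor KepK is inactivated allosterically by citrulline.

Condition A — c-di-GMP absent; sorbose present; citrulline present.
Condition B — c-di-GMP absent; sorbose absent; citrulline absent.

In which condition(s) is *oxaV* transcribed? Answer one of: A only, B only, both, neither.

Condition A:
c-di-GMP is absent, so KulW is active.
Sorbose is present, so HaxD is inactive.
Citrulline is present, so KepK is inactive.
No repressor is bound and KulW is active, so *oxaV* is transcribed.
→ *oxaV* is ON in A.
Condition B:
c-di-GMP is absent, so KulW is active.
Sorbose is absent, so HaxD is active.
Citrulline is absent, so KepK is active.
With repressor HaxD bound, *oxaV* is not transcribed.
→ *oxaV* is OFF in B.

A only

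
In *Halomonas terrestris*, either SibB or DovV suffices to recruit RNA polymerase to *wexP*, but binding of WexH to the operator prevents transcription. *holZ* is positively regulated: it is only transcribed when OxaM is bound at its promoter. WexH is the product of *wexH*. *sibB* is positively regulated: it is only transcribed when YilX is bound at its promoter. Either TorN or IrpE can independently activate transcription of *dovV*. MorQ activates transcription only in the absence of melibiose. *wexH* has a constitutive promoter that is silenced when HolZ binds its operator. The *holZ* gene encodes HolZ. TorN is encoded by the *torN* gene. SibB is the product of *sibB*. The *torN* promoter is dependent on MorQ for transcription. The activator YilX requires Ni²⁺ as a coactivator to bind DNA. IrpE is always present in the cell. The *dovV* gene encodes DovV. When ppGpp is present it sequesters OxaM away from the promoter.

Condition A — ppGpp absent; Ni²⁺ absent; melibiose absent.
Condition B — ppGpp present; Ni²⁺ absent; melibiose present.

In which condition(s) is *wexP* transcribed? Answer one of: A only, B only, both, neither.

Condition A:
ppGpp is absent, so OxaM is active.
No repressor is bound and OxaM is active, so *holZ* is transcribed.
So HolZ is produced and active.
With repressor HolZ bound, *wexH* is not transcribed.
So WexH is not produced.
Ni²⁺ is absent, so YilX is inactive.
Required activator YilX is absent, so *sibB* is not transcribed.
So SibB is not produced.
Melibiose is absent, so MorQ is active.
No repressor is bound and MorQ is active, so *torN* is transcribed.
So TorN is produced and active.
IrpE is produced constitutively and is active.
Activator TorN is present, so *dovV* is transcribed.
So DovV is produced and active.
Activator DovV is present, so *wexP* is transcribed.
→ *wexP* is ON in A.
Condition B:
ppGpp is present, so OxaM is inactive.
Required activator OxaM is absent, so *holZ* is not transcribed.
So HolZ is not produced.
With no repressor bound, *wexH* is transcribed.
So WexH is produced and active.
Ni²⁺ is absent, so YilX is inactive.
Required activator YilX is absent, so *sibB* is not transcribed.
So SibB is not produced.
Melibiose is present, so MorQ is inactive.
Required activator MorQ is absent, so *torN* is not transcribed.
So TorN is not produced.
IrpE is produced constitutively and is active.
Activator IrpE is present, so *dovV* is transcribed.
So DovV is produced and active.
With repressor WexH bound, *wexP* is not transcribed.
→ *wexP* is OFF in B.

A only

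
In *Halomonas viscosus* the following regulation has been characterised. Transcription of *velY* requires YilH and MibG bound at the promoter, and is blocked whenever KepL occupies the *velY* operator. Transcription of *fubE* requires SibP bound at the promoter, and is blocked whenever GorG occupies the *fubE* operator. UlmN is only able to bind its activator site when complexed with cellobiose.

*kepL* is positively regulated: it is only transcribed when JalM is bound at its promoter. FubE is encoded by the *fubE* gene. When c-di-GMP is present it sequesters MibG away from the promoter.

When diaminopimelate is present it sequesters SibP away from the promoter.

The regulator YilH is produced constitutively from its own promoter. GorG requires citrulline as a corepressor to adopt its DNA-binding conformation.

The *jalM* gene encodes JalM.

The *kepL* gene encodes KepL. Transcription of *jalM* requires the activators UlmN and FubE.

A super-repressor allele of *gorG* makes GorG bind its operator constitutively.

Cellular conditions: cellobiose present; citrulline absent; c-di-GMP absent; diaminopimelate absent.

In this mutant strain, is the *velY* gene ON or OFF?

ON

Cellobiose is present, so UlmN is active.
GorG is constitutively active in this strain.
Diaminopimelate is absent, so SibP is active.
With repressor GorG bound, *fubE* is not transcribed.
So FubE is not produced.
Required activator FubE is absent, so *jalM* is not transcribed.
So JalM is not produced.
Required activator JalM is absent, so *kepL* is not transcribed.
So KepL is not produced.
YilH is produced constitutively and is active.
c-di-GMP is absent, so MibG is active.
No repressor is bound and YilH and MibG are active, so *velY* is transcribed.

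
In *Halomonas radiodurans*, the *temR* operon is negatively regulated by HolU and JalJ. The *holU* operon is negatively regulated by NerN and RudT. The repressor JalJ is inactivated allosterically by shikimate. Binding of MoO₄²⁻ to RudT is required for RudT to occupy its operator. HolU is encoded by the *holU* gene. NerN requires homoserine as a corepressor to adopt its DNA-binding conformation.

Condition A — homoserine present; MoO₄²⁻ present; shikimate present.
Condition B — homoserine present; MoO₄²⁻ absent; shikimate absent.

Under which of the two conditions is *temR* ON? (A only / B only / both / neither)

Condition A:
Homoserine is present, so NerN is active.
MoO₄²⁻ is present, so RudT is active.
With repressor NerN bound, *holU* is not transcribed.
So HolU is not produced.
Shikimate is present, so JalJ is inactive.
With no repressor bound, *temR* is transcribed.
→ *temR* is ON in A.
Condition B:
Homoserine is present, so NerN is active.
MoO₄²⁻ is absent, so RudT is inactive.
With repressor NerN bound, *holU* is not transcribed.
So HolU is not produced.
Shikimate is absent, so JalJ is active.
With repressor JalJ bound, *temR* is not transcribed.
→ *temR* is OFF in B.

A only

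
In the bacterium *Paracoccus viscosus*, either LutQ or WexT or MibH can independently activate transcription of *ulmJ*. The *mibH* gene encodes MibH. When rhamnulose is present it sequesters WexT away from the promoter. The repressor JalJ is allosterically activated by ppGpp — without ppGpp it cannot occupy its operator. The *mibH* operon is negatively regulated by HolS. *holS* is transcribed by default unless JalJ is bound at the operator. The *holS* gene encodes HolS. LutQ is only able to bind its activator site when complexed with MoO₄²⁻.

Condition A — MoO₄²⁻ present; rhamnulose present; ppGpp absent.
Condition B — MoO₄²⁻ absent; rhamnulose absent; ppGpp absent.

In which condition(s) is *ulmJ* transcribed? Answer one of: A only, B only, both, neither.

Condition A:
MoO₄²⁻ is present, so LutQ is active.
Rhamnulose is present, so WexT is inactive.
ppGpp is absent, so JalJ is inactive.
With no repressor bound, *holS* is transcribed.
So HolS is produced and active.
With repressor HolS bound, *mibH* is not transcribed.
So MibH is not produced.
Activator LutQ is present, so *ulmJ* is transcribed.
→ *ulmJ* is ON in A.
Condition B:
MoO₄²⁻ is absent, so LutQ is inactive.
Rhamnulose is absent, so WexT is active.
ppGpp is absent, so JalJ is inactive.
With no repressor bound, *holS* is transcribed.
So HolS is produced and active.
With repressor HolS bound, *mibH* is not transcribed.
So MibH is not produced.
Activator WexT is present, so *ulmJ* is transcribed.
→ *ulmJ* is ON in B.

both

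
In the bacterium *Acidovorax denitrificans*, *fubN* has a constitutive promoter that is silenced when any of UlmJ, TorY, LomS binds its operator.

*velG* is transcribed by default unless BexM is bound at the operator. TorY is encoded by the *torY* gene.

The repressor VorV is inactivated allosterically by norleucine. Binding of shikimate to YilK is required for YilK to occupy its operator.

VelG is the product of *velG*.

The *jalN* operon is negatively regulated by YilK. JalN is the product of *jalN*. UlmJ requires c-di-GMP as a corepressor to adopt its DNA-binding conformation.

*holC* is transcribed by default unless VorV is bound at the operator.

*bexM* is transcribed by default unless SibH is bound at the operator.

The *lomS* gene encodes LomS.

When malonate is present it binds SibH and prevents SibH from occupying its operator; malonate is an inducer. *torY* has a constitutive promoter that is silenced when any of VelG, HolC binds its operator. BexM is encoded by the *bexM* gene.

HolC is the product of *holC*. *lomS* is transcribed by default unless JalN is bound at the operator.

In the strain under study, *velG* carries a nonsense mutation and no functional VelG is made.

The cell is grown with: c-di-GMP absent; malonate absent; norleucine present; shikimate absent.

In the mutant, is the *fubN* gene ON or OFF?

ON

c-di-GMP is absent, so UlmJ is inactive.
VelG is non-functional in this strain, so it has no effect.
Norleucine is present, so VorV is inactive.
With no repressor bound, *holC* is transcribed.
So HolC is produced and active.
With repressor HolC bound, *torY* is not transcribed.
So TorY is not produced.
Shikimate is absent, so YilK is inactive.
With no repressor bound, *jalN* is transcribed.
So JalN is produced and active.
With repressor JalN bound, *lomS* is not transcribed.
So LomS is not produced.
With no repressor bound, *fubN* is transcribed.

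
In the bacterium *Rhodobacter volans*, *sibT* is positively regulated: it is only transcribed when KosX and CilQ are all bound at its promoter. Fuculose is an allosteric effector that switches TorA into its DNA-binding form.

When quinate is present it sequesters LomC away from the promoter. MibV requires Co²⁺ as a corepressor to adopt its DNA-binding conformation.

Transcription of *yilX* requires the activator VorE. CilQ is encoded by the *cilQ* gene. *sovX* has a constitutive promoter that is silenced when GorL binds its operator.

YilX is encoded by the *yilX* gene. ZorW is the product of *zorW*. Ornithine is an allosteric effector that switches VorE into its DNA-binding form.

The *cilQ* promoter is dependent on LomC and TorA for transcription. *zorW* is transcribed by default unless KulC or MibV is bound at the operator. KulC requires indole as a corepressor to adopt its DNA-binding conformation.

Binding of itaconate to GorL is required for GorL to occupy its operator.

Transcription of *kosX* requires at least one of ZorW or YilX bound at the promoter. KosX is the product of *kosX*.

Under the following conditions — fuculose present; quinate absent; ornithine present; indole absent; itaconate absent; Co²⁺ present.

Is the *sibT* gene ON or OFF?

Indole is absent, so KulC is inactive.
Co²⁺ is present, so MibV is active.
With repressor MibV bound, *zorW* is not transcribed.
So ZorW is not produced.
Ornithine is present, so VorE is active.
No repressor is bound and VorE is active, so *yilX* is transcribed.
So YilX is produced and active.
Activator YilX is present, so *kosX* is transcribed.
So KosX is produced and active.
Quinate is absent, so LomC is active.
Fuculose is present, so TorA is active.
No repressor is bound and LomC and TorA are active, so *cilQ* is transcribed.
So CilQ is produced and active.
No repressor is bound and KosX and CilQ are active, so *sibT* is transcribed.

ON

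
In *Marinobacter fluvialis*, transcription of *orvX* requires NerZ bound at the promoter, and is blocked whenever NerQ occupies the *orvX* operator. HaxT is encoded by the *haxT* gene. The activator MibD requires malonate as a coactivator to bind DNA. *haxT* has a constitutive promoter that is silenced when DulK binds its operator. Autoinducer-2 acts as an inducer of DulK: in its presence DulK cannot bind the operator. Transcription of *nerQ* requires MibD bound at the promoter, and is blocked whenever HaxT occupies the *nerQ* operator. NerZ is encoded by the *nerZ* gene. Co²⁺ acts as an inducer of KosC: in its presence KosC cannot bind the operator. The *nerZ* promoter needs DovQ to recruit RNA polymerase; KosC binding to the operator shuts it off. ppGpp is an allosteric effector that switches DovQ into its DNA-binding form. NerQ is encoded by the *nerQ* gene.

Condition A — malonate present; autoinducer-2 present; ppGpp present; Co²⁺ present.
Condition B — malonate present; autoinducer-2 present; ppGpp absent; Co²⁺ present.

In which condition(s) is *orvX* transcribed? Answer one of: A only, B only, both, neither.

Condition A:
Malonate is present, so MibD is active.
Autoinducer-2 is present, so DulK is inactive.
With no repressor bound, *haxT* is transcribed.
So HaxT is produced and active.
With repressor HaxT bound, *nerQ* is not transcribed.
So NerQ is not produced.
ppGpp is present, so DovQ is active.
Co²⁺ is present, so KosC is inactive.
No repressor is bound and DovQ is active, so *nerZ* is transcribed.
So NerZ is produced and active.
No repressor is bound and NerZ is active, so *orvX* is transcribed.
→ *orvX* is ON in A.
Condition B:
Malonate is present, so MibD is active.
Autoinducer-2 is present, so DulK is inactive.
With no repressor bound, *haxT* is transcribed.
So HaxT is produced and active.
With repressor HaxT bound, *nerQ* is not transcribed.
So NerQ is not produced.
ppGpp is absent, so DovQ is inactive.
Co²⁺ is present, so KosC is inactive.
Required activator DovQ is absent, so *nerZ* is not transcribed.
So NerZ is not produced.
Required activator NerZ is absent, so *orvX* is not transcribed.
→ *orvX* is OFF in B.

A only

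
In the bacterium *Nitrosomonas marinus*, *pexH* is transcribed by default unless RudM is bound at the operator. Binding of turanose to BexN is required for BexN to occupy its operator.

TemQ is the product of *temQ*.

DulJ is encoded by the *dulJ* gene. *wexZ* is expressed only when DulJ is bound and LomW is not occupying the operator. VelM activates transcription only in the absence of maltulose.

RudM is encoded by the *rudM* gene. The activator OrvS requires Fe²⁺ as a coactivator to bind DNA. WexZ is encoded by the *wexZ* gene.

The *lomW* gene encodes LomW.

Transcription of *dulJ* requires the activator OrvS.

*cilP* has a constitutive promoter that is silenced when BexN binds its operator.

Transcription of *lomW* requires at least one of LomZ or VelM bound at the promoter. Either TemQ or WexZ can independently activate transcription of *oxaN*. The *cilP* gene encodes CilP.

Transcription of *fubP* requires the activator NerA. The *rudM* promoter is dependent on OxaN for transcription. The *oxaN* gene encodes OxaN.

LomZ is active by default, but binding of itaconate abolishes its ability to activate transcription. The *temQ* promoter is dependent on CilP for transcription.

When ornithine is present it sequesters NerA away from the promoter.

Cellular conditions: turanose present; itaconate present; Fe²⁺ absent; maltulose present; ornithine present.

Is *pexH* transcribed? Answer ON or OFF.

ON

Turanose is present, so BexN is active.
With repressor BexN bound, *cilP* is not transcribed.
So CilP is not produced.
Required activator CilP is absent, so *temQ* is not transcribed.
So TemQ is not produced.
Itaconate is present, so LomZ is inactive.
Maltulose is present, so VelM is inactive.
No activator is available at the *lomW* promoter, so *lomW* is not transcribed.
So LomW is not produced.
Fe²⁺ is absent, so OrvS is inactive.
Required activator OrvS is absent, so *dulJ* is not transcribed.
So DulJ is not produced.
Required activator DulJ is absent, so *wexZ* is not transcribed.
So WexZ is not produced.
No activator is available at the *oxaN* promoter, so *oxaN* is not transcribed.
So OxaN is not produced.
Required activator OxaN is absent, so *rudM* is not transcribed.
So RudM is not produced.
With no repressor bound, *pexH* is transcribed.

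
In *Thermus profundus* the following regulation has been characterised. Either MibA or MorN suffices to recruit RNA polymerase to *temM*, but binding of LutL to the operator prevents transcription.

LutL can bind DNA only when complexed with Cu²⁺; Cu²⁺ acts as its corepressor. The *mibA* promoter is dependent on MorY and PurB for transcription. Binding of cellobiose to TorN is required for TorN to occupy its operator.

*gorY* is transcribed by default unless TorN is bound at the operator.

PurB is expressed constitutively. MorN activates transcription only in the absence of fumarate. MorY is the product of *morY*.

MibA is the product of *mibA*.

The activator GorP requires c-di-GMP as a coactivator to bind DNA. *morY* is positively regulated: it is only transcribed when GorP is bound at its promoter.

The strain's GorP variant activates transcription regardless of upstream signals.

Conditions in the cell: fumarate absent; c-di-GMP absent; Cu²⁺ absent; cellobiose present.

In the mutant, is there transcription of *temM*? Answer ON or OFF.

GorP is constitutively active in this strain.
No repressor is bound and GorP is active, so *morY* is transcribed.
So MorY is produced and active.
PurB is produced constitutively and is active.
No repressor is bound and MorY and PurB are active, so *mibA* is transcribed.
So MibA is produced and active.
Cu²⁺ is absent, so LutL is inactive.
Fumarate is absent, so MorN is active.
Activator MibA is present, so *temM* is transcribed.

ON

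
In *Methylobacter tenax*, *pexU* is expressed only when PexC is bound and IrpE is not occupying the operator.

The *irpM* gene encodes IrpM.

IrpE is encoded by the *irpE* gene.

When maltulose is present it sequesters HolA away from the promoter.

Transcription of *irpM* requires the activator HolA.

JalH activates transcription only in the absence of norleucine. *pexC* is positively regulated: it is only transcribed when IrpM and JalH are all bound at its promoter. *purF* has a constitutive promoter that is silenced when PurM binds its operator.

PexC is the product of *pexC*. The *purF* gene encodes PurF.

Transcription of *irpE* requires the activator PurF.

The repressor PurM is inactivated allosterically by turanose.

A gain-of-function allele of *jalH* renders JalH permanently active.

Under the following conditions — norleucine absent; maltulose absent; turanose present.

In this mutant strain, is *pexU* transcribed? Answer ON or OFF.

Maltulose is absent, so HolA is active.
No repressor is bound and HolA is active, so *irpM* is transcribed.
So IrpM is produced and active.
JalH is constitutively active in this strain.
No repressor is bound and IrpM and JalH are active, so *pexC* is transcribed.
So PexC is produced and active.
Turanose is present, so PurM is inactive.
With no repressor bound, *purF* is transcribed.
So PurF is produced and active.
No repressor is bound and PurF is active, so *irpE* is transcribed.
So IrpE is produced and active.
With repressor IrpE bound, *pexU* is not transcribed.

OFF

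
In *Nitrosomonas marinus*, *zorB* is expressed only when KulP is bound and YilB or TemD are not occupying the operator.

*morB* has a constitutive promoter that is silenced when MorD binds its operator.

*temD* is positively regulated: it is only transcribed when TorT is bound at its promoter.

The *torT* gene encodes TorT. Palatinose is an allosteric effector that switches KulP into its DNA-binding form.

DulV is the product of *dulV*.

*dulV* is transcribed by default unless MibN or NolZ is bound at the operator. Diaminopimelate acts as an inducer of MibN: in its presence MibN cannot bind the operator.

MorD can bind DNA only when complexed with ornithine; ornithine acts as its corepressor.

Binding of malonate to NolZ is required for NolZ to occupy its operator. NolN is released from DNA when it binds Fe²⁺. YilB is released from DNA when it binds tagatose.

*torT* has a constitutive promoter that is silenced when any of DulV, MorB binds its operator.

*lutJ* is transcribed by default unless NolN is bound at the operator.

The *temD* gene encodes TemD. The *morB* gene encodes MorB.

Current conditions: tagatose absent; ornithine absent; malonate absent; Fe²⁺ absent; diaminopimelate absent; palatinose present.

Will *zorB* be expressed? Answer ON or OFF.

OFF

Tagatose is absent, so YilB is active.
Diaminopimelate is absent, so MibN is active.
Malonate is absent, so NolZ is inactive.
With repressor MibN bound, *dulV* is not transcribed.
So DulV is not produced.
Ornithine is absent, so MorD is inactive.
With no repressor bound, *morB* is transcribed.
So MorB is produced and active.
With repressor MorB bound, *torT* is not transcribed.
So TorT is not produced.
Required activator TorT is absent, so *temD* is not transcribed.
So TemD is not produced.
Palatinose is present, so KulP is active.
With repressor YilB bound, *zorB* is not transcribed.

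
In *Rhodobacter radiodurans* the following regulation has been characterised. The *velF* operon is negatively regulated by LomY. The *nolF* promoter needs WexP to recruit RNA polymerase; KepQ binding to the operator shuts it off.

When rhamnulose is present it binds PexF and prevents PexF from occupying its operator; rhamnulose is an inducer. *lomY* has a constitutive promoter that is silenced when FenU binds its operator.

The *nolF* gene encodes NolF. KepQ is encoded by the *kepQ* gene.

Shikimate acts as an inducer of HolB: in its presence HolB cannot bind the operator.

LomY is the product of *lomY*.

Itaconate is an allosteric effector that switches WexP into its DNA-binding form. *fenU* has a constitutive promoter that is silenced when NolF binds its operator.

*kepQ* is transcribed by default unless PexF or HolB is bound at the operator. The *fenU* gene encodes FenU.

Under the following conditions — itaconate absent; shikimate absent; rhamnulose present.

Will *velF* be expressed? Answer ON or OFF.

Rhamnulose is present, so PexF is inactive.
Shikimate is absent, so HolB is active.
With repressor HolB bound, *kepQ* is not transcribed.
So KepQ is not produced.
Itaconate is absent, so WexP is inactive.
Required activator WexP is absent, so *nolF* is not transcribed.
So NolF is not produced.
With no repressor bound, *fenU* is transcribed.
So FenU is produced and active.
With repressor FenU bound, *lomY* is not transcribed.
So LomY is not produced.
With no repressor bound, *velF* is transcribed.

ON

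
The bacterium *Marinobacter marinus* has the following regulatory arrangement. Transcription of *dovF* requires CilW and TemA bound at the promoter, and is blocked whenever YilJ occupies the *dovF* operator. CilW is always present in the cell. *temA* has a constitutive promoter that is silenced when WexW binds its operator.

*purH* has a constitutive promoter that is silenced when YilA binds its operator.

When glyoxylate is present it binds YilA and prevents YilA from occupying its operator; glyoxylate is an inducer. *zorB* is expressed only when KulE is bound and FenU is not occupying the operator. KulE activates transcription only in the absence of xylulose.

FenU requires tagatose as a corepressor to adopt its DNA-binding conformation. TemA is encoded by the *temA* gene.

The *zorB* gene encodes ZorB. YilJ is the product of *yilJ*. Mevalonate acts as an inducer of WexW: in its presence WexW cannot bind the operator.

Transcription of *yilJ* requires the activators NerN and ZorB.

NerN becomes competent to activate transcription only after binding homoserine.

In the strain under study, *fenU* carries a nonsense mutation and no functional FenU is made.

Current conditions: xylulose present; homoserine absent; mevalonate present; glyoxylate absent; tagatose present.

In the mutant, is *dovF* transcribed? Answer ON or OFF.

ON

Homoserine is absent, so NerN is inactive.
Xylulose is present, so KulE is inactive.
FenU is non-functional in this strain, so it has no effect.
Required activator KulE is absent, so *zorB* is not transcribed.
So ZorB is not produced.
Required activator NerN is absent, so *yilJ* is not transcribed.
So YilJ is not produced.
CilW is produced constitutively and is active.
Mevalonate is present, so WexW is inactive.
With no repressor bound, *temA* is transcribed.
So TemA is produced and active.
No repressor is bound and CilW and TemA are active, so *dovF* is transcribed.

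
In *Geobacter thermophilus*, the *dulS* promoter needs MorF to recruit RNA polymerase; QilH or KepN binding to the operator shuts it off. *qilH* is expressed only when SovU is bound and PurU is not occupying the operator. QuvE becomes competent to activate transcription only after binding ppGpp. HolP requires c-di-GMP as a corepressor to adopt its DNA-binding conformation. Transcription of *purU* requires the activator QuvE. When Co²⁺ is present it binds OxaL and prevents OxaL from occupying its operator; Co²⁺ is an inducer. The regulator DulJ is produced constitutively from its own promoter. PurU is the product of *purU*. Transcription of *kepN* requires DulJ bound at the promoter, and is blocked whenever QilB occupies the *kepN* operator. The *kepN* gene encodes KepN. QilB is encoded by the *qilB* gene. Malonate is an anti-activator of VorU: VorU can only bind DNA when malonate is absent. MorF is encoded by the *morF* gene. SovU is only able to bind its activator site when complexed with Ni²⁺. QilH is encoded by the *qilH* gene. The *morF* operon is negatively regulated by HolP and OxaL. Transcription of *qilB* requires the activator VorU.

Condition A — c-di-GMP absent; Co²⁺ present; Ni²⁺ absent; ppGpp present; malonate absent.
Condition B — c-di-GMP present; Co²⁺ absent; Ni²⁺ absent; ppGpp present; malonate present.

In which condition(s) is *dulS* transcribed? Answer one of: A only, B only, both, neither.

Condition A:
c-di-GMP is absent, so HolP is inactive.
Co²⁺ is present, so OxaL is inactive.
With no repressor bound, *morF* is transcribed.
So MorF is produced and active.
Ni²⁺ is absent, so SovU is inactive.
ppGpp is present, so QuvE is active.
No repressor is bound and QuvE is active, so *purU* is transcribed.
So PurU is produced and active.
With repressor PurU bound, *qilH* is not transcribed.
So QilH is not produced.
DulJ is produced constitutively and is active.
Malonate is absent, so VorU is active.
No repressor is bound and VorU is active, so *qilB* is transcribed.
So QilB is produced and active.
With repressor QilB bound, *kepN* is not transcribed.
So KepN is not produced.
No repressor is bound and MorF is active, so *dulS* is transcribed.
→ *dulS* is ON in A.
Condition B:
c-di-GMP is present, so HolP is active.
Co²⁺ is absent, so OxaL is active.
With repressor HolP bound, *morF* is not transcribed.
So MorF is not produced.
Ni²⁺ is absent, so SovU is inactive.
ppGpp is present, so QuvE is active.
No repressor is bound and QuvE is active, so *purU* is transcribed.
So PurU is produced and active.
With repressor PurU bound, *qilH* is not transcribed.
So QilH is not produced.
DulJ is produced constitutively and is active.
Malonate is present, so VorU is inactive.
Required activator VorU is absent, so *qilB* is not transcribed.
So QilB is not produced.
No repressor is bound and DulJ is active, so *kepN* is transcribed.
So KepN is produced and active.
With repressor KepN bound, *dulS* is not transcribed.
→ *dulS* is OFF in B.

A only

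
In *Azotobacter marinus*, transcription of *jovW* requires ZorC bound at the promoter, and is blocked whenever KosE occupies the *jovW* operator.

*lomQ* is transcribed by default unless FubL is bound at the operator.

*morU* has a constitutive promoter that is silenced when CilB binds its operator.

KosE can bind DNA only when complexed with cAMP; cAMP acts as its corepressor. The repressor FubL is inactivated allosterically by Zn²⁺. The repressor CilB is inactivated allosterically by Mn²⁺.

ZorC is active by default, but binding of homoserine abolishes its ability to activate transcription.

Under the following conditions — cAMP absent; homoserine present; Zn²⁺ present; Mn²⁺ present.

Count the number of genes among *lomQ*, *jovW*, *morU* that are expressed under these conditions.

2

Zn²⁺ is present, so FubL is inactive.
With no repressor bound, *lomQ* is transcribed.
→ *lomQ* is ON.
Homoserine is present, so ZorC is inactive.
cAMP is absent, so KosE is inactive.
Required activator ZorC is absent, so *jovW* is not transcribed.
→ *jovW* is OFF.
Mn²⁺ is present, so CilB is inactive.
With no repressor bound, *morU* is transcribed.
→ *morU* is ON.
2 of the 3 genes are transcribed.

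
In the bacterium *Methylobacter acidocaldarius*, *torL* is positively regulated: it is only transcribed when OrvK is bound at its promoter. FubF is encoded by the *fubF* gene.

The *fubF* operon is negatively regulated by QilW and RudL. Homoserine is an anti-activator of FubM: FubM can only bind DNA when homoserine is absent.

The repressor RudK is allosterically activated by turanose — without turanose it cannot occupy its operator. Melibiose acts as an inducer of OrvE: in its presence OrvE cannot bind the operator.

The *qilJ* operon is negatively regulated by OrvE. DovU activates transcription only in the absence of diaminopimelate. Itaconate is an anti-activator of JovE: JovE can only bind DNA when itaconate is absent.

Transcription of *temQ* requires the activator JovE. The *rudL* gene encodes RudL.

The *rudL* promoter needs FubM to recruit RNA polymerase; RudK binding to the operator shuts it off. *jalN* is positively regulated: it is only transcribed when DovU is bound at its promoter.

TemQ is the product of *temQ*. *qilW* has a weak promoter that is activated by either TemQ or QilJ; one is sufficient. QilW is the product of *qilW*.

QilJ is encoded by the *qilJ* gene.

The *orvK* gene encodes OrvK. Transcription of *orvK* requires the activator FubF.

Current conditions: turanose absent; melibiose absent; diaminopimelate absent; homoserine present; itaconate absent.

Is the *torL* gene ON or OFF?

Itaconate is absent, so JovE is active.
No repressor is bound and JovE is active, so *temQ* is transcribed.
So TemQ is produced and active.
Melibiose is absent, so OrvE is active.
With repressor OrvE bound, *qilJ* is not transcribed.
So QilJ is not produced.
Activator TemQ is present, so *qilW* is transcribed.
So QilW is produced and active.
Homoserine is present, so FubM is inactive.
Turanose is absent, so RudK is inactive.
Required activator FubM is absent, so *rudL* is not transcribed.
So RudL is not produced.
With repressor QilW bound, *fubF* is not transcribed.
So FubF is not produced.
Required activator FubF is absent, so *orvK* is not transcribed.
So OrvK is not produced.
Required activator OrvK is absent, so *torL* is not transcribed.

OFF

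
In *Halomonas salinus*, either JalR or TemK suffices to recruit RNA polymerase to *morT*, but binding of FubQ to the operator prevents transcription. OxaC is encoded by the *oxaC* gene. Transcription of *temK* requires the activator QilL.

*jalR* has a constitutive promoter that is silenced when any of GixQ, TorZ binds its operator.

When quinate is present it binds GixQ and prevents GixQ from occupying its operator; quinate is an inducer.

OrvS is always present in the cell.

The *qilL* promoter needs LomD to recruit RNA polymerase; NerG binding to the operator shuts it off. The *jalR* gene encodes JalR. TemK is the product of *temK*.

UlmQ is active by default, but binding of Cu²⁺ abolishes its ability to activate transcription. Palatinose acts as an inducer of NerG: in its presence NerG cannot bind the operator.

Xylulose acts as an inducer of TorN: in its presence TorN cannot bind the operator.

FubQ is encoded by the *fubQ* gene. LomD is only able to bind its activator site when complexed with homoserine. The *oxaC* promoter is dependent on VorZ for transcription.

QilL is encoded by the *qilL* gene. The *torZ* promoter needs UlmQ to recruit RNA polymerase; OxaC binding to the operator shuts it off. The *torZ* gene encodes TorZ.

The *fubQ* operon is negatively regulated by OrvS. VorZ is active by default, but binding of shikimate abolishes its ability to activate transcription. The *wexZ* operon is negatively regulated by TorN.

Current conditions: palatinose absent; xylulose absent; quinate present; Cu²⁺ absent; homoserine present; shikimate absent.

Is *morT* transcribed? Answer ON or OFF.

ON

OrvS is produced constitutively and is active.
With repressor OrvS bound, *fubQ* is not transcribed.
So FubQ is not produced.
Quinate is present, so GixQ is inactive.
Shikimate is absent, so VorZ is active.
No repressor is bound and VorZ is active, so *oxaC* is transcribed.
So OxaC is produced and active.
Cu²⁺ is absent, so UlmQ is active.
With repressor OxaC bound, *torZ* is not transcribed.
So TorZ is not produced.
With no repressor bound, *jalR* is transcribed.
So JalR is produced and active.
Homoserine is present, so LomD is active.
Palatinose is absent, so NerG is active.
With repressor NerG bound, *qilL* is not transcribed.
So QilL is not produced.
Required activator QilL is absent, so *temK* is not transcribed.
So TemK is not produced.
Activator JalR is present, so *morT* is transcribed.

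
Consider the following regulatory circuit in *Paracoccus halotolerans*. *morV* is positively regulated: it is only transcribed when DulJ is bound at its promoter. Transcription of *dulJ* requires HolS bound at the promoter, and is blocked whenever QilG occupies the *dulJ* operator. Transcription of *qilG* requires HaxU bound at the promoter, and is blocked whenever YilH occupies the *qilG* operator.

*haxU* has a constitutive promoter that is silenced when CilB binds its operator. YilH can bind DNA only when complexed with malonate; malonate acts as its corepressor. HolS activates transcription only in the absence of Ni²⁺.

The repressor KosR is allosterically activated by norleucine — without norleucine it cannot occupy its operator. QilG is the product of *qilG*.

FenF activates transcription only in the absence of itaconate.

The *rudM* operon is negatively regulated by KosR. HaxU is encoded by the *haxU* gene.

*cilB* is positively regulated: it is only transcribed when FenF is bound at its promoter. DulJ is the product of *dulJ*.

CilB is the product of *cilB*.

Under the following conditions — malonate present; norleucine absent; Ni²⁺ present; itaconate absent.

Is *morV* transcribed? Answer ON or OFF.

Itaconate is absent, so FenF is active.
No repressor is bound and FenF is active, so *cilB* is transcribed.
So CilB is produced and active.
With repressor CilB bound, *haxU* is not transcribed.
So HaxU is not produced.
Malonate is present, so YilH is active.
With repressor YilH bound, *qilG* is not transcribed.
So QilG is not produced.
Ni²⁺ is present, so HolS is inactive.
Required activator HolS is absent, so *dulJ* is not transcribed.
So DulJ is not produced.
Required activator DulJ is absent, so *morV* is not transcribed.

OFF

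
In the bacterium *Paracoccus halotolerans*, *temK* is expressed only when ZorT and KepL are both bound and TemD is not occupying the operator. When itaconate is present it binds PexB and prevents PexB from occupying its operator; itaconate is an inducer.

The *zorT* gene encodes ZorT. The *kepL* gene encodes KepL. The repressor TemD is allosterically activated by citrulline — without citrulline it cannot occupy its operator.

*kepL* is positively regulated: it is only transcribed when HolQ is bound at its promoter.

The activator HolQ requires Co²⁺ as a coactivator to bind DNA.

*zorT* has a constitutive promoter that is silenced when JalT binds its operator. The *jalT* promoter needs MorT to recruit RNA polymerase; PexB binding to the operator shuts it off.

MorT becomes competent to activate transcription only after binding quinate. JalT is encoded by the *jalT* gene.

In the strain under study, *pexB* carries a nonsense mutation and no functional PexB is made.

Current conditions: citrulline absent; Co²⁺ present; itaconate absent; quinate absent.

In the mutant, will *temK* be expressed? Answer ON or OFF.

Quinate is absent, so MorT is inactive.
PexB is non-functional in this strain, so it has no effect.
Required activator MorT is absent, so *jalT* is not transcribed.
So JalT is not produced.
With no repressor bound, *zorT* is transcribed.
So ZorT is produced and active.
Co²⁺ is present, so HolQ is active.
No repressor is bound and HolQ is active, so *kepL* is transcribed.
So KepL is produced and active.
Citrulline is absent, so TemD is inactive.
No repressor is bound and ZorT and KepL are active, so *temK* is transcribed.

ON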